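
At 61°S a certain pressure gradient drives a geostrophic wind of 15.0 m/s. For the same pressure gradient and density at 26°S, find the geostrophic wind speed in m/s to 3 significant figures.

With the same pressure gradient and density, V_g ∝ 1/f ∝ 1/sin φ.
V₂ = V₁ · sin φ₁ / sin φ₂ = 15.0 × sin 61° / sin 26°
V₂ = 15.0 × 0.8746/0.4384 = 29.9 m/s

29.9 m/s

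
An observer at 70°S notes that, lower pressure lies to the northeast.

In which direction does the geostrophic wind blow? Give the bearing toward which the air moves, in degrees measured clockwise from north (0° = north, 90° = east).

The pressure-gradient force points toward the northeast (bearing 045°).
Geostrophic balance: in the Southern Hemisphere the Coriolis force deflects motion to the left, so the geostrophic wind blows 90° to the left of the pressure-gradient force (low pressure on the right).
Rotating 045° by 90° counterclockwise gives 315° — the wind blows toward the northwest.

315°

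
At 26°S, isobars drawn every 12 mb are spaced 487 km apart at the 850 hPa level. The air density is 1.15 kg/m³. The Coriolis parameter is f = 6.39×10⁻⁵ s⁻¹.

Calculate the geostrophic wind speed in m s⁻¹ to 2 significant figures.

34 m s⁻¹

Pressure gradient: |∂P/∂n| = 1200 Pa / 487000 m = 2.46×10⁻³ Pa/m
Geostrophic balance (pressure-gradient force = Coriolis force):
V_g = (1/(fρ)) |∂P/∂n| = 2.46×10⁻³ / (6.39×10⁻⁵ × 1.15) = 33.5 m/s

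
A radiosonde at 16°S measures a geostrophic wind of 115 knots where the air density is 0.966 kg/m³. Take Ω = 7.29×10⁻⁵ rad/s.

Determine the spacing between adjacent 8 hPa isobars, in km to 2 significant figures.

350 km

Coriolis parameter at 16°S:
f = 2Ω sin φ = 2 × 7.29×10⁻⁵ × sin 16° = 4.02×10⁻⁵ s⁻¹
Wind speed in SI: 115 knots = 59.2 m/s
Geostrophic balance rearranged: |∂P/∂n| = f ρ V_g
|∂P/∂n| = 4.02×10⁻⁵ × 0.966 × 59.2 = 2.30×10⁻³ Pa/m
Isobar spacing: Δn = ΔP/|∂P/∂n| = 800 Pa / 2.30×10⁻³ Pa/m = 348322 m ≈ 350 km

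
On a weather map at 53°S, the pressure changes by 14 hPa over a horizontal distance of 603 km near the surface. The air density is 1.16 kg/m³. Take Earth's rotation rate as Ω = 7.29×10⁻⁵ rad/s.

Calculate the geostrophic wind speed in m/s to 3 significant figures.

Coriolis parameter at 53°S:
f = 2Ω sin φ = 2 × 7.29×10⁻⁵ × sin 53° = 1.16×10⁻⁴ s⁻¹
Pressure gradient: |∂P/∂n| = 1400 Pa / 603000 m = 2.32×10⁻³ Pa/m
Geostrophic balance (pressure-gradient force = Coriolis force):
V_g = (1/(fρ)) |∂P/∂n| = 2.32×10⁻³ / (1.16×10⁻⁴ × 1.16) = 17.2 m/s

17.2 m/s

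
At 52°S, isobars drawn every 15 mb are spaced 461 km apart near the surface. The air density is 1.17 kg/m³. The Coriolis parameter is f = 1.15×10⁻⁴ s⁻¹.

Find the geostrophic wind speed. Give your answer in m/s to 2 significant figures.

Pressure gradient: |∂P/∂n| = 1500 Pa / 461000 m = 3.25×10⁻³ Pa/m
Geostrophic balance (pressure-gradient force = Coriolis force):
V_g = (1/(fρ)) |∂P/∂n| = 3.25×10⁻³ / (1.15×10⁻⁴ × 1.17) = 24.2 m/s

24 m/s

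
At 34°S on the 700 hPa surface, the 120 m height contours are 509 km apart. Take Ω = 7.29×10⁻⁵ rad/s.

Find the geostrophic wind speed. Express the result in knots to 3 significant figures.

55.1 knots

Coriolis parameter at 34°S:
f = 2Ω sin φ = 2 × 7.29×10⁻⁵ × sin 34° = 8.15×10⁻⁵ s⁻¹
Height gradient: |∂Z/∂n| = 120 m / 509000 m = 2.36×10⁻⁴
On a pressure surface, geostrophic balance gives V_g = (g/f)|∂Z/∂n|:
V_g = 9.81 × 2.36×10⁻⁴ / 8.15×10⁻⁵ = 28.4 m/s
Converting: 28.4 m/s × 1.944 = 55.1 knots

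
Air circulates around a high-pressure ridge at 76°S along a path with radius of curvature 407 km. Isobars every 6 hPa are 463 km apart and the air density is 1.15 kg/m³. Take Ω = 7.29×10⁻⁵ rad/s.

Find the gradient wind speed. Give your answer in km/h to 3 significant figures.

Coriolis parameter at 76°S:
f = 2Ω sin φ = 2 × 7.29×10⁻⁵ × sin 76° = 1.41×10⁻⁴ s⁻¹
Pressure gradient: |∂P/∂n| = 600 Pa / 463000 m = 1.30×10⁻³ Pa/m
Geostrophic speed: V_g = |∂P/∂n|/(fρ) = 1.30×10⁻³/(1.41×10⁻⁴ × 1.15) = 7.97 m/s
Around a high, pressure-gradient force acts outward with centrifugal, so Coriolis balances both:
fV = (1/ρ)|∂P/∂n| + V²/R  →  V² − fR·V + fR·V_g = 0
With fR = 1.41×10⁻⁴ × 407×10³ m = 57.6 m/s:
V = [fR − √((fR)² − 4 fR V_g)]/2 = [57.6 − √(57.6² − 4×57.6×7.97)]/2 = 9.55 m/s
Supergeostrophic (V > V_g = 7.97 m/s), as expected around a high.
Converting: 9.55 m/s × 3.6 = 34.4 km/h

34.4 km/h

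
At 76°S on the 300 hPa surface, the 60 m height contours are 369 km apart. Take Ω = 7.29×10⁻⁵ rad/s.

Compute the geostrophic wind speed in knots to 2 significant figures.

22 knots

Coriolis parameter at 76°S:
f = 2Ω sin φ = 2 × 7.29×10⁻⁵ × sin 76° = 1.41×10⁻⁴ s⁻¹
Height gradient: |∂Z/∂n| = 60 m / 369000 m = 1.63×10⁻⁴
On a pressure surface, geostrophic balance gives V_g = (g/f)|∂Z/∂n|:
V_g = 9.81 × 1.63×10⁻⁴ / 1.41×10⁻⁴ = 11.3 m/s
Converting: 11.3 m/s × 1.944 = 22 knots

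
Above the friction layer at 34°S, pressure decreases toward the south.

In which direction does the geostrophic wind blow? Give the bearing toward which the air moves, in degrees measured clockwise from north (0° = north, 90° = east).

The pressure-gradient force points toward the south (bearing 180°).
Geostrophic balance: in the Southern Hemisphere the Coriolis force deflects motion to the left, so the geostrophic wind blows 90° to the left of the pressure-gradient force (low pressure on the right).
Rotating 180° by 90° counterclockwise gives 090° — the wind blows toward the east.

090°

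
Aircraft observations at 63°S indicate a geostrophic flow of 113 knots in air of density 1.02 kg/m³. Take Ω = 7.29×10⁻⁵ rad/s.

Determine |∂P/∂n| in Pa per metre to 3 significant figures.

7.70×10⁻³ Pa/m

Coriolis parameter at 63°S:
f = 2Ω sin φ = 2 × 7.29×10⁻⁵ × sin 63° = 1.30×10⁻⁴ s⁻¹
Wind speed in SI: 113 knots = 58.1 m/s
Geostrophic balance rearranged: |∂P/∂n| = f ρ V_g
|∂P/∂n| = 1.30×10⁻⁴ × 1.02 × 58.1 = 7.70×10⁻³ Pa/m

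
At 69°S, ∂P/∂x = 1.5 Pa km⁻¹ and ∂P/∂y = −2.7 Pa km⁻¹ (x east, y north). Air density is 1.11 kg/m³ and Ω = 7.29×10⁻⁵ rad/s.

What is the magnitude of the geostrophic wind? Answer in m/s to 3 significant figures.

Coriolis parameter at 69°S:
f = 2Ω sin φ = 2 × 7.29×10⁻⁵ × sin 69° = 1.36×10⁻⁴ s⁻¹
In the Southern Hemisphere f is negative: f = −1.36×10⁻⁴ s⁻¹.
Component geostrophic relations (x east, y north):
u_g = −(1/(fρ)) ∂P/∂y,  v_g = (1/(fρ)) ∂P/∂x
u_g = −(−2.7×10⁻³)/(−1.36×10⁻⁴ × 1.11) = −17.9 m/s;  v_g = (1.5×10⁻³)/(−1.36×10⁻⁴ × 1.11) = −9.93 m/s
|V_g| = √(u_g² + v_g²) = 20.4 m/s

20.4 m/s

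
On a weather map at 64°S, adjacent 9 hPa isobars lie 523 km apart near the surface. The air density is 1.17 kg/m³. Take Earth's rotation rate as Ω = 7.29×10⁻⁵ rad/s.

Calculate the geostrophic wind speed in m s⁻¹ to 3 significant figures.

11.2 m s⁻¹

Coriolis parameter at 64°S:
f = 2Ω sin φ = 2 × 7.29×10⁻⁵ × sin 64° = 1.31×10⁻⁴ s⁻¹
Pressure gradient: |∂P/∂n| = 900 Pa / 523000 m = 1.72×10⁻³ Pa/m
Geostrophic balance (pressure-gradient force = Coriolis force):
V_g = (1/(fρ)) |∂P/∂n| = 1.72×10⁻³ / (1.31×10⁻⁴ × 1.17) = 11.2 m/s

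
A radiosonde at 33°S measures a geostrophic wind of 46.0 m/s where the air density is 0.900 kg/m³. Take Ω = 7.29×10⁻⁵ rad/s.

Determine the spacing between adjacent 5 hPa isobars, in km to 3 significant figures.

152 km

Coriolis parameter at 33°S:
f = 2Ω sin φ = 2 × 7.29×10⁻⁵ × sin 33° = 7.94×10⁻⁵ s⁻¹
Geostrophic balance rearranged: |∂P/∂n| = f ρ V_g
|∂P/∂n| = 7.94×10⁻⁵ × 0.900 × 46.0 = 3.29×10⁻³ Pa/m
Isobar spacing: Δn = ΔP/|∂P/∂n| = 500 Pa / 3.29×10⁻³ Pa/m = 152091 m ≈ 152 km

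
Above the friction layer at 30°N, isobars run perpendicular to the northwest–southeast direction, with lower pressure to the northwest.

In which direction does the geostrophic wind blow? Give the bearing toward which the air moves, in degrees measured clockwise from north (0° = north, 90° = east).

045°

The pressure-gradient force points toward the northwest (bearing 315°).
Geostrophic balance: in the Northern Hemisphere the Coriolis force deflects motion to the right, so the geostrophic wind blows 90° to the right of the pressure-gradient force (low pressure on the left).
Rotating 315° by 90° clockwise gives 045° — the wind blows toward the northeast.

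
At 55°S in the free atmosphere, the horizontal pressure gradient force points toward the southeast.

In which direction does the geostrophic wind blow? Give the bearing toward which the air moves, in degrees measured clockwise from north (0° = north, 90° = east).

045°

The pressure-gradient force points toward the southeast (bearing 135°).
Geostrophic balance: in the Southern Hemisphere the Coriolis force deflects motion to the left, so the geostrophic wind blows 90° to the left of the pressure-gradient force (low pressure on the right).
Rotating 135° by 90° counterclockwise gives 045° — the wind blows toward the northeast.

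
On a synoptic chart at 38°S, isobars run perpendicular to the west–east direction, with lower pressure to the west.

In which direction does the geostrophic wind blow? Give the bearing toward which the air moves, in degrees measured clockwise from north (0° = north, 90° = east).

180°

The pressure-gradient force points toward the west (bearing 270°).
Geostrophic balance: in the Southern Hemisphere the Coriolis force deflects motion to the left, so the geostrophic wind blows 90° to the left of the pressure-gradient force (low pressure on the right).
Rotating 270° by 90° counterclockwise gives 180° — the wind blows toward the south.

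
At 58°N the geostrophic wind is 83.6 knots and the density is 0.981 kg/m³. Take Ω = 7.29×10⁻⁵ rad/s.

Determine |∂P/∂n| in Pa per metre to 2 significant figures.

5.2×10⁻³ Pa/m

Coriolis parameter at 58°N:
f = 2Ω sin φ = 2 × 7.29×10⁻⁵ × sin 58° = 1.24×10⁻⁴ s⁻¹
Wind speed in SI: 83.6 knots = 43.0 m/s
Geostrophic balance rearranged: |∂P/∂n| = f ρ V_g
|∂P/∂n| = 1.24×10⁻⁴ × 0.981 × 43.0 = 5.22×10⁻³ Pa/m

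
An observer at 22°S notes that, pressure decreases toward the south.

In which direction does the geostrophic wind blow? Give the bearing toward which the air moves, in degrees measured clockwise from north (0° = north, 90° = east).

090°

The pressure-gradient force points toward the south (bearing 180°).
Geostrophic balance: in the Southern Hemisphere the Coriolis force deflects motion to the left, so the geostrophic wind blows 90° to the left of the pressure-gradient force (low pressure on the right).
Rotating 180° by 90° counterclockwise gives 090° — the wind blows toward the east.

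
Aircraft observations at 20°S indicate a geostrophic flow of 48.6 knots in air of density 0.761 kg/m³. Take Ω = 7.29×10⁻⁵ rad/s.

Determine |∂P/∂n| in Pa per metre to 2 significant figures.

9.5×10⁻⁴ Pa/m

Coriolis parameter at 20°S:
f = 2Ω sin φ = 2 × 7.29×10⁻⁵ × sin 20° = 4.99×10⁻⁵ s⁻¹
Wind speed in SI: 48.6 knots = 25.0 m/s
Geostrophic balance rearranged: |∂P/∂n| = f ρ V_g
|∂P/∂n| = 4.99×10⁻⁵ × 0.761 × 25.0 = 9.49×10⁻⁴ Pa/m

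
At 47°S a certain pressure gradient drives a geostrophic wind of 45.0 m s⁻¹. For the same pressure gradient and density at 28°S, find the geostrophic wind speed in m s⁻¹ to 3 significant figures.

70.1 m s⁻¹

With the same pressure gradient and density, V_g ∝ 1/f ∝ 1/sin φ.
V₂ = V₁ · sin φ₁ / sin φ₂ = 45.0 × sin 47° / sin 28°
V₂ = 45.0 × 0.7314/0.4695 = 70.1 m s⁻¹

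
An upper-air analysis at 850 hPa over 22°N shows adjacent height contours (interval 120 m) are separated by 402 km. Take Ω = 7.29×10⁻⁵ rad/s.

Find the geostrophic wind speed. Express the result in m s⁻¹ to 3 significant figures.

53.6 m s⁻¹

Coriolis parameter at 22°N:
f = 2Ω sin φ = 2 × 7.29×10⁻⁵ × sin 22° = 5.46×10⁻⁵ s⁻¹
Height gradient: |∂Z/∂n| = 120 m / 402000 m = 2.99×10⁻⁴
On a pressure surface, geostrophic balance gives V_g = (g/f)|∂Z/∂n|:
V_g = 9.81 × 2.99×10⁻⁴ / 5.46×10⁻⁵ = 53.6 m/s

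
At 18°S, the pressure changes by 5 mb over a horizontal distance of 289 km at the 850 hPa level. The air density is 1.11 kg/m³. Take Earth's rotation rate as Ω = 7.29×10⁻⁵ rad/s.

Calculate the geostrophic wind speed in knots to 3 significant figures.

67.2 knots

Coriolis parameter at 18°S:
f = 2Ω sin φ = 2 × 7.29×10⁻⁵ × sin 18° = 4.51×10⁻⁵ s⁻¹
Pressure gradient: |∂P/∂n| = 500 Pa / 289000 m = 1.73×10⁻³ Pa/m
Geostrophic balance (pressure-gradient force = Coriolis force):
V_g = (1/(fρ)) |∂P/∂n| = 1.73×10⁻³ / (4.51×10⁻⁵ × 1.11) = 34.6 m/s
Converting: 34.6 m/s × 1.944 = 67.2 knots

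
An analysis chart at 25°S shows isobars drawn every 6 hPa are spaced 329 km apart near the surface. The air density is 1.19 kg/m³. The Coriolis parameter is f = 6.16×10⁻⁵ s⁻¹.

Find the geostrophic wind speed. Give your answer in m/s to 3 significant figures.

Pressure gradient: |∂P/∂n| = 600 Pa / 329000 m = 1.82×10⁻³ Pa/m
Geostrophic balance (pressure-gradient force = Coriolis force):
V_g = (1/(fρ)) |∂P/∂n| = 1.82×10⁻³ / (6.16×10⁻⁵ × 1.19) = 24.9 m/s

24.9 m/s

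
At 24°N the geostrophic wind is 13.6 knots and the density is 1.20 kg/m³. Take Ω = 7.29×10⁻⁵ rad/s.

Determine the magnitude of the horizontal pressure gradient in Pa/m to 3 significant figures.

Coriolis parameter at 24°N:
f = 2Ω sin φ = 2 × 7.29×10⁻⁵ × sin 24° = 5.93×10⁻⁵ s⁻¹
Wind speed in SI: 13.6 knots = 7.00 m/s
Geostrophic balance rearranged: |∂P/∂n| = f ρ V_g
|∂P/∂n| = 5.93×10⁻⁵ × 1.20 × 7.00 = 4.98×10⁻⁴ Pa/m

4.98×10⁻⁴ Pa/m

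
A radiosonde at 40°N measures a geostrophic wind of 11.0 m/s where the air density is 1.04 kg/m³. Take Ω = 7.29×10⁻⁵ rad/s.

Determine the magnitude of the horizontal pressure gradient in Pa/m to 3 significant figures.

Coriolis parameter at 40°N:
f = 2Ω sin φ = 2 × 7.29×10⁻⁵ × sin 40° = 9.37×10⁻⁵ s⁻¹
Geostrophic balance rearranged: |∂P/∂n| = f ρ V_g
|∂P/∂n| = 9.37×10⁻⁵ × 1.04 × 11.0 = 1.07×10⁻³ Pa/m

1.07×10⁻³ Pa/m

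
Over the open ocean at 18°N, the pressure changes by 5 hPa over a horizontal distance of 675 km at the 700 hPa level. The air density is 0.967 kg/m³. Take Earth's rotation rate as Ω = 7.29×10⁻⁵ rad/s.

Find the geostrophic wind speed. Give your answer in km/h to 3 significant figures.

Coriolis parameter at 18°N:
f = 2Ω sin φ = 2 × 7.29×10⁻⁵ × sin 18° = 4.51×10⁻⁵ s⁻¹
Pressure gradient: |∂P/∂n| = 500 Pa / 675000 m = 7.41×10⁻⁴ Pa/m
Geostrophic balance (pressure-gradient force = Coriolis force):
V_g = (1/(fρ)) |∂P/∂n| = 7.41×10⁻⁴ / (4.51×10⁻⁵ × 0.967) = 17.0 m/s
Converting: 17.0 m/s × 3.6 = 61.2 km/h

61.2 km/h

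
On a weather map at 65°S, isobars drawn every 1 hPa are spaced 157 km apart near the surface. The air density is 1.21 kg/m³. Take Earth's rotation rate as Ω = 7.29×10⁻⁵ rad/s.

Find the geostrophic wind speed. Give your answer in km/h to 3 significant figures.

Coriolis parameter at 65°S:
f = 2Ω sin φ = 2 × 7.29×10⁻⁵ × sin 65° = 1.32×10⁻⁴ s⁻¹
Pressure gradient: |∂P/∂n| = 100 Pa / 157000 m = 6.37×10⁻⁴ Pa/m
Geostrophic balance (pressure-gradient force = Coriolis force):
V_g = (1/(fρ)) |∂P/∂n| = 6.37×10⁻⁴ / (1.32×10⁻⁴ × 1.21) = 3.98 m/s
Converting: 3.98 m/s × 3.6 = 14.3 km/h

14.3 km/h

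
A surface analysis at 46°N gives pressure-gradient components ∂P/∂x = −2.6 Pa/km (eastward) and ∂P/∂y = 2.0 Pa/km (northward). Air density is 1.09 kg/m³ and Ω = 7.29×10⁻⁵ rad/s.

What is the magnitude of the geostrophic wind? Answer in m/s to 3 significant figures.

28.7 m/s

Coriolis parameter at 46°N:
f = 2Ω sin φ = 2 × 7.29×10⁻⁵ × sin 46° = 1.05×10⁻⁴ s⁻¹
Component geostrophic relations (x east, y north):
u_g = −(1/(fρ)) ∂P/∂y,  v_g = (1/(fρ)) ∂P/∂x
u_g = −(2.0×10⁻³)/(1.05×10⁻⁴ × 1.09) = −17.5 m/s;  v_g = (−2.6×10⁻³)/(1.05×10⁻⁴ × 1.09) = −22.7 m/s
|V_g| = √(u_g² + v_g²) = 28.7 m/s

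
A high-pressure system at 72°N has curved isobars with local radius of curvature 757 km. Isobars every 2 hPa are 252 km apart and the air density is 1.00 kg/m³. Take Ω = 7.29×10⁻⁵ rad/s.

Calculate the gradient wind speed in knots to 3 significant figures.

11.8 knots

Coriolis parameter at 72°N:
f = 2Ω sin φ = 2 × 7.29×10⁻⁵ × sin 72° = 1.39×10⁻⁴ s⁻¹
Pressure gradient: |∂P/∂n| = 200 Pa / 252000 m = 7.94×10⁻⁴ Pa/m
Geostrophic speed: V_g = |∂P/∂n|/(fρ) = 7.94×10⁻⁴/(1.39×10⁻⁴ × 1.00) = 5.72 m/s
Around a high, pressure-gradient force acts outward with centrifugal, so Coriolis balances both:
fV = (1/ρ)|∂P/∂n| + V²/R  →  V² − fR·V + fR·V_g = 0
With fR = 1.39×10⁻⁴ × 757×10³ m = 105 m/s:
V = [fR − √((fR)² − 4 fR V_g)]/2 = [105 − √(105² − 4×105×5.72)]/2 = 6.08 m/s
Supergeostrophic (V > V_g = 5.72 m/s), as expected around a high.
Converting: 6.08 m/s × 1.944 = 11.8 knots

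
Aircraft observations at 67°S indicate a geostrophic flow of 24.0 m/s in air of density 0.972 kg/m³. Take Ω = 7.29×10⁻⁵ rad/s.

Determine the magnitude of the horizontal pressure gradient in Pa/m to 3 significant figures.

Coriolis parameter at 67°S:
f = 2Ω sin φ = 2 × 7.29×10⁻⁵ × sin 67° = 1.34×10⁻⁴ s⁻¹
Geostrophic balance rearranged: |∂P/∂n| = f ρ V_g
|∂P/∂n| = 1.34×10⁻⁴ × 0.972 × 24.0 = 3.13×10⁻³ Pa/m

3.13×10⁻³ Pa/m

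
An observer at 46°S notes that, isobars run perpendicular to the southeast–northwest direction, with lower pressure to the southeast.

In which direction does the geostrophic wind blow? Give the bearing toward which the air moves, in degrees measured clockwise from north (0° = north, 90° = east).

045°

The pressure-gradient force points toward the southeast (bearing 135°).
Geostrophic balance: in the Southern Hemisphere the Coriolis force deflects motion to the left, so the geostrophic wind blows 90° to the left of the pressure-gradient force (low pressure on the right).
Rotating 135° by 90° counterclockwise gives 045° — the wind blows toward the northeast.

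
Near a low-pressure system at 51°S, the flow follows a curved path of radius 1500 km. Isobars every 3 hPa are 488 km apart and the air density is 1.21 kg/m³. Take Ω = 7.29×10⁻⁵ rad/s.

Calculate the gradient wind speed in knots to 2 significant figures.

Coriolis parameter at 51°S:
f = 2Ω sin φ = 2 × 7.29×10⁻⁵ × sin 51° = 1.13×10⁻⁴ s⁻¹
Pressure gradient: |∂P/∂n| = 300 Pa / 488000 m = 6.15×10⁻⁴ Pa/m
Geostrophic speed: V_g = |∂P/∂n|/(fρ) = 6.15×10⁻⁴/(1.13×10⁻⁴ × 1.21) = 4.48 m/s
Around a low, centrifugal force acts outward with Coriolis, so pressure-gradient force balances both:
(1/ρ)|∂P/∂n| = fV + V²/R  →  V² + fR·V − fR·V_g = 0
With fR = 1.13×10⁻⁴ × 1500×10³ m = 170 m/s:
V = [−fR + √((fR)² + 4 fR V_g)]/2 = [−170 + √(170² + 4×170×4.48)]/2 = 4.37 m/s
Subgeostrophic (V < V_g = 4.48 m/s), as expected around a low.
Converting: 4.37 m/s × 1.944 = 8.5 knots

8.5 knots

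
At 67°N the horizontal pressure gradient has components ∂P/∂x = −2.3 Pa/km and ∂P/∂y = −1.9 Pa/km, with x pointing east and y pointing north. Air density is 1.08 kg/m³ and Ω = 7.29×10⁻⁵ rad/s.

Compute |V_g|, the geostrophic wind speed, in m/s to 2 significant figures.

21 m/s

Coriolis parameter at 67°N:
f = 2Ω sin φ = 2 × 7.29×10⁻⁵ × sin 67° = 1.34×10⁻⁴ s⁻¹
Component geostrophic relations (x east, y north):
u_g = −(1/(fρ)) ∂P/∂y,  v_g = (1/(fρ)) ∂P/∂x
u_g = −(−1.9×10⁻³)/(1.34×10⁻⁴ × 1.08) = 13.1 m/s;  v_g = (−2.3×10⁻³)/(1.34×10⁻⁴ × 1.08) = −15.9 m/s
|V_g| = √(u_g² + v_g²) = 20.6 m/s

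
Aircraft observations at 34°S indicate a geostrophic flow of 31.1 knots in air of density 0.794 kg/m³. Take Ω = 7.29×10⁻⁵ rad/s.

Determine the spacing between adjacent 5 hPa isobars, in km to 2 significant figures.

480 km

Coriolis parameter at 34°S:
f = 2Ω sin φ = 2 × 7.29×10⁻⁵ × sin 34° = 8.15×10⁻⁵ s⁻¹
Wind speed in SI: 31.1 knots = 16.0 m/s
Geostrophic balance rearranged: |∂P/∂n| = f ρ V_g
|∂P/∂n| = 8.15×10⁻⁵ × 0.794 × 16.0 = 1.04×10⁻³ Pa/m
Isobar spacing: Δn = ΔP/|∂P/∂n| = 500 Pa / 1.04×10⁻³ Pa/m = 482761 m ≈ 480 km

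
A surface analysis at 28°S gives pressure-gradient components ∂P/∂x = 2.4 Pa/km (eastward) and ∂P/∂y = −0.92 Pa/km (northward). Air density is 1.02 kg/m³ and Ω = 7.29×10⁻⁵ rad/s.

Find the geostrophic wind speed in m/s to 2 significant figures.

37 m/s

Coriolis parameter at 28°S:
f = 2Ω sin φ = 2 × 7.29×10⁻⁵ × sin 28° = 6.84×10⁻⁵ s⁻¹
In the Southern Hemisphere f is negative: f = −6.84×10⁻⁵ s⁻¹.
Component geostrophic relations (x east, y north):
u_g = −(1/(fρ)) ∂P/∂y,  v_g = (1/(fρ)) ∂P/∂x
u_g = −(−0.92×10⁻³)/(−6.84×10⁻⁵ × 1.02) = −13.2 m/s;  v_g = (2.4×10⁻³)/(−6.84×10⁻⁵ × 1.02) = −34.4 m/s
|V_g| = √(u_g² + v_g²) = 36.8 m/s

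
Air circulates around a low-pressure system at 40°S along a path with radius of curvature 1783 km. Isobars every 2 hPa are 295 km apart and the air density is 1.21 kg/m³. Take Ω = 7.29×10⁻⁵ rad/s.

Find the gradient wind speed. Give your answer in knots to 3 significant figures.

11.2 knots

Coriolis parameter at 40°S:
f = 2Ω sin φ = 2 × 7.29×10⁻⁵ × sin 40° = 9.37×10⁻⁵ s⁻¹
Pressure gradient: |∂P/∂n| = 200 Pa / 295000 m = 6.78×10⁻⁴ Pa/m
Geostrophic speed: V_g = |∂P/∂n|/(fρ) = 6.78×10⁻⁴/(9.37×10⁻⁵ × 1.21) = 5.98 m/s
Around a low, centrifugal force acts outward with Coriolis, so pressure-gradient force balances both:
(1/ρ)|∂P/∂n| = fV + V²/R  →  V² + fR·V − fR·V_g = 0
With fR = 9.37×10⁻⁵ × 1783×10³ m = 167 m/s:
V = [−fR + √((fR)² + 4 fR V_g)]/2 = [−167 + √(167² + 4×167×5.98)]/2 = 5.78 m/s
Subgeostrophic (V < V_g = 5.98 m/s), as expected around a low.
Converting: 5.78 m/s × 1.944 = 11.2 knots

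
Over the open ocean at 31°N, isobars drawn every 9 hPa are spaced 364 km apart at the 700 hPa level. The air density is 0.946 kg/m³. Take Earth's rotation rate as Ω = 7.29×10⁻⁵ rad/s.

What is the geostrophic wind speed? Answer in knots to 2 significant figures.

Coriolis parameter at 31°N:
f = 2Ω sin φ = 2 × 7.29×10⁻⁵ × sin 31° = 7.51×10⁻⁵ s⁻¹
Pressure gradient: |∂P/∂n| = 900 Pa / 364000 m = 2.47×10⁻³ Pa/m
Geostrophic balance (pressure-gradient force = Coriolis force):
V_g = (1/(fρ)) |∂P/∂n| = 2.47×10⁻³ / (7.51×10⁻⁵ × 0.946) = 34.8 m/s
Converting: 34.8 m/s × 1.944 = 68 knots

68 knots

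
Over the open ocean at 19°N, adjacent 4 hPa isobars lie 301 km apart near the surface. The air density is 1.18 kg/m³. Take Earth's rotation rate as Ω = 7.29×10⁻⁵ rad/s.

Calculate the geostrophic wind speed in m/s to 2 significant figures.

Coriolis parameter at 19°N:
f = 2Ω sin φ = 2 × 7.29×10⁻⁵ × sin 19° = 4.75×10⁻⁵ s⁻¹
Pressure gradient: |∂P/∂n| = 400 Pa / 301000 m = 1.33×10⁻³ Pa/m
Geostrophic balance (pressure-gradient force = Coriolis force):
V_g = (1/(fρ)) |∂P/∂n| = 1.33×10⁻³ / (4.75×10⁻⁵ × 1.18) = 23.7 m/s

24 m/s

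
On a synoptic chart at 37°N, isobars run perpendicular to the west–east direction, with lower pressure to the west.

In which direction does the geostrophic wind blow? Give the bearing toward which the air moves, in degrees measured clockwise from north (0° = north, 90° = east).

The pressure-gradient force points toward the west (bearing 270°).
Geostrophic balance: in the Northern Hemisphere the Coriolis force deflects motion to the right, so the geostrophic wind blows 90° to the right of the pressure-gradient force (low pressure on the left).
Rotating 270° by 90° clockwise gives 000° — the wind blows toward the north.

000°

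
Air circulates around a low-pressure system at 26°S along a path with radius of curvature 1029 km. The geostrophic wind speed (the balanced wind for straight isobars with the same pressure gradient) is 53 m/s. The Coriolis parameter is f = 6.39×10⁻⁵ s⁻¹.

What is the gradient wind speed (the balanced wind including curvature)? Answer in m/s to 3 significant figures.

Around a low, centrifugal force acts outward with Coriolis, so pressure-gradient force balances both:
(1/ρ)|∂P/∂n| = fV + V²/R  →  V² + fR·V − fR·V_g = 0
With fR = 6.39×10⁻⁵ × 1029×10³ m = 65.8 m/s:
V = [−fR + √((fR)² + 4 fR V_g)]/2 = [−65.8 + √(65.8² + 4×65.8×53)]/2 = 34.7 m/s
Subgeostrophic (V < V_g = 53 m/s), as expected around a low.

34.7 m/s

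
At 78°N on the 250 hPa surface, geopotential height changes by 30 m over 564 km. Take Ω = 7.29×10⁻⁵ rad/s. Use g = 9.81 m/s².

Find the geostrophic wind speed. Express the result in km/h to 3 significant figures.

Coriolis parameter at 78°N:
f = 2Ω sin φ = 2 × 7.29×10⁻⁵ × sin 78° = 1.43×10⁻⁴ s⁻¹
Height gradient: |∂Z/∂n| = 30 m / 564000 m = 5.32×10⁻⁵
On a pressure surface, geostrophic balance gives V_g = (g/f)|∂Z/∂n|:
V_g = 9.81 × 5.32×10⁻⁵ / 1.43×10⁻⁴ = 3.66 m/s
Converting: 3.66 m/s × 3.6 = 13.2 km/h

13.2 km/h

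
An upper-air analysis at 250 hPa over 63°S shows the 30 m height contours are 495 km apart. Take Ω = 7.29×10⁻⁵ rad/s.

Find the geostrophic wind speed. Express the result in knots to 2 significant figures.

8.9 knots

Coriolis parameter at 63°S:
f = 2Ω sin φ = 2 × 7.29×10⁻⁵ × sin 63° = 1.30×10⁻⁴ s⁻¹
Height gradient: |∂Z/∂n| = 30 m / 495000 m = 6.06×10⁻⁵
On a pressure surface, geostrophic balance gives V_g = (g/f)|∂Z/∂n|:
V_g = 9.81 × 6.06×10⁻⁵ / 1.30×10⁻⁴ = 4.58 m/s
Converting: 4.58 m/s × 1.944 = 8.9 knots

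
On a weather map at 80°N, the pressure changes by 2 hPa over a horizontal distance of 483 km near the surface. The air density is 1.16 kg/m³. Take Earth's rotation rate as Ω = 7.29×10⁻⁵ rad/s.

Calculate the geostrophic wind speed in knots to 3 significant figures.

Coriolis parameter at 80°N:
f = 2Ω sin φ = 2 × 7.29×10⁻⁵ × sin 80° = 1.44×10⁻⁴ s⁻¹
Pressure gradient: |∂P/∂n| = 200 Pa / 483000 m = 4.14×10⁻⁴ Pa/m
Geostrophic balance (pressure-gradient force = Coriolis force):
V_g = (1/(fρ)) |∂P/∂n| = 4.14×10⁻⁴ / (1.44×10⁻⁴ × 1.16) = 2.49 m/s
Converting: 2.49 m/s × 1.944 = 4.83 knots

4.83 knots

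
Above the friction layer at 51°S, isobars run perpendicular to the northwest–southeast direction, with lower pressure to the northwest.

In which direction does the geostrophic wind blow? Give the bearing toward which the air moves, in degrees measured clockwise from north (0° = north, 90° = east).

225°

The pressure-gradient force points toward the northwest (bearing 315°).
Geostrophic balance: in the Southern Hemisphere the Coriolis force deflects motion to the left, so the geostrophic wind blows 90° to the left of the pressure-gradient force (low pressure on the right).
Rotating 315° by 90° counterclockwise gives 225° — the wind blows toward the southwest.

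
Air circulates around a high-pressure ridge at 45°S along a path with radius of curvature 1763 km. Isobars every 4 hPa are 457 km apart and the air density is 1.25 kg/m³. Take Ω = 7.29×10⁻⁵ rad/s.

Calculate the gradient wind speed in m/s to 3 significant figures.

7.07 m/s

Coriolis parameter at 45°S:
f = 2Ω sin φ = 2 × 7.29×10⁻⁵ × sin 45° = 1.03×10⁻⁴ s⁻¹
Pressure gradient: |∂P/∂n| = 400 Pa / 457000 m = 8.75×10⁻⁴ Pa/m
Geostrophic speed: V_g = |∂P/∂n|/(fρ) = 8.75×10⁻⁴/(1.03×10⁻⁴ × 1.25) = 6.79 m/s
Around a high, pressure-gradient force acts outward with centrifugal, so Coriolis balances both:
fV = (1/ρ)|∂P/∂n| + V²/R  →  V² − fR·V + fR·V_g = 0
With fR = 1.03×10⁻⁴ × 1763×10³ m = 182 m/s:
V = [fR − √((fR)² − 4 fR V_g)]/2 = [182 − √(182² − 4×182×6.79)]/2 = 7.07 m/s
Supergeostrophic (V > V_g = 6.79 m/s), as expected around a high.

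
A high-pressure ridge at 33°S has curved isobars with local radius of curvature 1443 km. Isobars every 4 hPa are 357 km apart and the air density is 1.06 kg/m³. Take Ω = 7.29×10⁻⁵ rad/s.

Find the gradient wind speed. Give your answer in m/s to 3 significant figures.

Coriolis parameter at 33°S:
f = 2Ω sin φ = 2 × 7.29×10⁻⁵ × sin 33° = 7.94×10⁻⁵ s⁻¹
Pressure gradient: |∂P/∂n| = 400 Pa / 357000 m = 1.12×10⁻³ Pa/m
Geostrophic speed: V_g = |∂P/∂n|/(fρ) = 1.12×10⁻³/(7.94×10⁻⁵ × 1.06) = 13.3 m/s
Around a high, pressure-gradient force acts outward with centrifugal, so Coriolis balances both:
fV = (1/ρ)|∂P/∂n| + V²/R  →  V² − fR·V + fR·V_g = 0
With fR = 7.94×10⁻⁵ × 1443×10³ m = 115 m/s:
V = [fR − √((fR)² − 4 fR V_g)]/2 = [115 − √(115² − 4×115×13.3)]/2 = 15.4 m/s
Supergeostrophic (V > V_g = 13.3 m/s), as expected around a high.

15.4 m/s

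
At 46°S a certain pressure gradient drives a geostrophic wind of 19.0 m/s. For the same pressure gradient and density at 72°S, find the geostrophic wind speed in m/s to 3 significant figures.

With the same pressure gradient and density, V_g ∝ 1/f ∝ 1/sin φ.
V₂ = V₁ · sin φ₁ / sin φ₂ = 19.0 × sin 46° / sin 72°
V₂ = 19.0 × 0.7193/0.9511 = 14.4 m/s

14.4 m/s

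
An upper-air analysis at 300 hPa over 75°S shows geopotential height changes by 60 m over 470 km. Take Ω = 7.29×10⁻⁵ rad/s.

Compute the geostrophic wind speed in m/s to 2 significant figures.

Coriolis parameter at 75°S:
f = 2Ω sin φ = 2 × 7.29×10⁻⁵ × sin 75° = 1.41×10⁻⁴ s⁻¹
Height gradient: |∂Z/∂n| = 60 m / 470000 m = 1.28×10⁻⁴
On a pressure surface, geostrophic balance gives V_g = (g/f)|∂Z/∂n|:
V_g = 9.81 × 1.28×10⁻⁴ / 1.41×10⁻⁴ = 8.89 m/s

8.9 m/s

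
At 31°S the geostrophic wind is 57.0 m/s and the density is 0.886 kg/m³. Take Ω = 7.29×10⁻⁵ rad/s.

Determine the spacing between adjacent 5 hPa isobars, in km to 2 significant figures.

Coriolis parameter at 31°S:
f = 2Ω sin φ = 2 × 7.29×10⁻⁵ × sin 31° = 7.51×10⁻⁵ s⁻¹
Geostrophic balance rearranged: |∂P/∂n| = f ρ V_g
|∂P/∂n| = 7.51×10⁻⁵ × 0.886 × 57.0 = 3.79×10⁻³ Pa/m
Isobar spacing: Δn = ΔP/|∂P/∂n| = 500 Pa / 3.79×10⁻³ Pa/m = 131845 m ≈ 130 km

130 km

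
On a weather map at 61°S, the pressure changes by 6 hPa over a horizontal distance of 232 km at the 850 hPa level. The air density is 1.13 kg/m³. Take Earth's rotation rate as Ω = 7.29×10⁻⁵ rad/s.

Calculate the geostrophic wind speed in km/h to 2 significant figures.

65 km/h

Coriolis parameter at 61°S:
f = 2Ω sin φ = 2 × 7.29×10⁻⁵ × sin 61° = 1.28×10⁻⁴ s⁻¹
Pressure gradient: |∂P/∂n| = 600 Pa / 232000 m = 2.59×10⁻³ Pa/m
Geostrophic balance (pressure-gradient force = Coriolis force):
V_g = (1/(fρ)) |∂P/∂n| = 2.59×10⁻³ / (1.28×10⁻⁴ × 1.13) = 17.9 m/s
Converting: 17.9 m/s × 3.6 = 65 km/h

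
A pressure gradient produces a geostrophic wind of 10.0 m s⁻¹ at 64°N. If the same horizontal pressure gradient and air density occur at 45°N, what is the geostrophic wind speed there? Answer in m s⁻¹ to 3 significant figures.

With the same pressure gradient and density, V_g ∝ 1/f ∝ 1/sin φ.
V₂ = V₁ · sin φ₁ / sin φ₂ = 10.0 × sin 64° / sin 45°
V₂ = 10.0 × 0.8988/0.7071 = 12.7 m s⁻¹

12.7 m s⁻¹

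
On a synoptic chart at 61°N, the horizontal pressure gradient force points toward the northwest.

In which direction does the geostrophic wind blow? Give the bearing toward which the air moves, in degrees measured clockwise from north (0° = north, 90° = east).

The pressure-gradient force points toward the northwest (bearing 315°).
Geostrophic balance: in the Northern Hemisphere the Coriolis force deflects motion to the right, so the geostrophic wind blows 90° to the right of the pressure-gradient force (low pressure on the left).
Rotating 315° by 90° clockwise gives 045° — the wind blows toward the northeast.

045°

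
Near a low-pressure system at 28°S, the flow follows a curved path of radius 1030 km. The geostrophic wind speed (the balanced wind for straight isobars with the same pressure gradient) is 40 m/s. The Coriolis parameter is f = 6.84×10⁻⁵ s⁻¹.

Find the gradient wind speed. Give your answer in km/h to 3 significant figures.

Around a low, centrifugal force acts outward with Coriolis, so pressure-gradient force balances both:
(1/ρ)|∂P/∂n| = fV + V²/R  →  V² + fR·V − fR·V_g = 0
With fR = 6.84×10⁻⁵ × 1030×10³ m = 70.5 m/s:
V = [−fR + √((fR)² + 4 fR V_g)]/2 = [−70.5 + √(70.5² + 4×70.5×40)]/2 = 28.5 m/s
Subgeostrophic (V < V_g = 40 m/s), as expected around a low.
Converting: 28.5 m/s × 3.6 = 103 km/h

103 km/h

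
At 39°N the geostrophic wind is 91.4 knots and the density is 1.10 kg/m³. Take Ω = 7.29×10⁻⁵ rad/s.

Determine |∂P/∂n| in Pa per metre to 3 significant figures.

Coriolis parameter at 39°N:
f = 2Ω sin φ = 2 × 7.29×10⁻⁵ × sin 39° = 9.18×10⁻⁵ s⁻¹
Wind speed in SI: 91.4 knots = 47.0 m/s
Geostrophic balance rearranged: |∂P/∂n| = f ρ V_g
|∂P/∂n| = 9.18×10⁻⁵ × 1.10 × 47.0 = 4.75×10⁻³ Pa/m

4.75×10⁻³ Pa/m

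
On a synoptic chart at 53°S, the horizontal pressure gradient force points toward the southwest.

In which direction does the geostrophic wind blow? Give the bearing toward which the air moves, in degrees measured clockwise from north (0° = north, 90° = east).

The pressure-gradient force points toward the southwest (bearing 225°).
Geostrophic balance: in the Southern Hemisphere the Coriolis force deflects motion to the left, so the geostrophic wind blows 90° to the left of the pressure-gradient force (low pressure on the right).
Rotating 225° by 90° counterclockwise gives 135° — the wind blows toward the southeast.

135°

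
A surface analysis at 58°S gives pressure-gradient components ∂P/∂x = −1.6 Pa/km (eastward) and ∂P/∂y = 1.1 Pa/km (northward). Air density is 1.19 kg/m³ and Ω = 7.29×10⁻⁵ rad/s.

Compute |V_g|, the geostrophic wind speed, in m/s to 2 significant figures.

Coriolis parameter at 58°S:
f = 2Ω sin φ = 2 × 7.29×10⁻⁵ × sin 58° = 1.24×10⁻⁴ s⁻¹
In the Southern Hemisphere f is negative: f = −1.24×10⁻⁴ s⁻¹.
Component geostrophic relations (x east, y north):
u_g = −(1/(fρ)) ∂P/∂y,  v_g = (1/(fρ)) ∂P/∂x
u_g = −(1.1×10⁻³)/(−1.24×10⁻⁴ × 1.19) = 7.48 m/s;  v_g = (−1.6×10⁻³)/(−1.24×10⁻⁴ × 1.19) = 10.9 m/s
|V_g| = √(u_g² + v_g²) = 13.2 m/s

13 m/s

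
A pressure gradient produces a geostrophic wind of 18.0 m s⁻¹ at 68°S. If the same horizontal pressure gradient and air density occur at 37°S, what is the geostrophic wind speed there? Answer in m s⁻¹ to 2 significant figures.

With the same pressure gradient and density, V_g ∝ 1/f ∝ 1/sin φ.
V₂ = V₁ · sin φ₁ / sin φ₂ = 18.0 × sin 68° / sin 37°
V₂ = 18.0 × 0.9272/0.6018 = 28 m s⁻¹

28 m s⁻¹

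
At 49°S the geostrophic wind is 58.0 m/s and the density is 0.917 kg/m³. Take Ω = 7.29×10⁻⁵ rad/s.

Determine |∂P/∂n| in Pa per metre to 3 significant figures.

5.85×10⁻³ Pa/m

Coriolis parameter at 49°S:
f = 2Ω sin φ = 2 × 7.29×10⁻⁵ × sin 49° = 1.10×10⁻⁴ s⁻¹
Geostrophic balance rearranged: |∂P/∂n| = f ρ V_g
|∂P/∂n| = 1.10×10⁻⁴ × 0.917 × 58.0 = 5.85×10⁻³ Pa/m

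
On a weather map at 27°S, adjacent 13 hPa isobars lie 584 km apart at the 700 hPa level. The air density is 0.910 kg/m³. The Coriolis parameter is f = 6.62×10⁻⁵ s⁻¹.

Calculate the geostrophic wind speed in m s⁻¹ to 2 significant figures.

Pressure gradient: |∂P/∂n| = 1300 Pa / 584000 m = 2.23×10⁻³ Pa/m
Geostrophic balance (pressure-gradient force = Coriolis force):
V_g = (1/(fρ)) |∂P/∂n| = 2.23×10⁻³ / (6.62×10⁻⁵ × 0.910) = 37.0 m/s

37 m s⁻¹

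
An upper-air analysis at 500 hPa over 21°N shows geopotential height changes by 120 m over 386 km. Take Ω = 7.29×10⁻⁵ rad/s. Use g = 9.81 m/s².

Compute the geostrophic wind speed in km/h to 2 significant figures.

210 km/h

Coriolis parameter at 21°N:
f = 2Ω sin φ = 2 × 7.29×10⁻⁵ × sin 21° = 5.23×10⁻⁵ s⁻¹
Height gradient: |∂Z/∂n| = 120 m / 386000 m = 3.11×10⁻⁴
On a pressure surface, geostrophic balance gives V_g = (g/f)|∂Z/∂n|:
V_g = 9.81 × 3.11×10⁻⁴ / 5.23×10⁻⁵ = 58.4 m/s
Converting: 58.4 m/s × 3.6 = 210 km/h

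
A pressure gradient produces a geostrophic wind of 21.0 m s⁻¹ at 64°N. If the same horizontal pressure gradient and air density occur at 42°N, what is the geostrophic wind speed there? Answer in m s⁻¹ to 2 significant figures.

With the same pressure gradient and density, V_g ∝ 1/f ∝ 1/sin φ.
V₂ = V₁ · sin φ₁ / sin φ₂ = 21.0 × sin 64° / sin 42°
V₂ = 21.0 × 0.8988/0.6691 = 28 m s⁻¹

28 m s⁻¹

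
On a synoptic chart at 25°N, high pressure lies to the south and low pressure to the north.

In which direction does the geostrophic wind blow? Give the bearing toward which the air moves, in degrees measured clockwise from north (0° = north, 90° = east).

The pressure-gradient force points toward the north (bearing 000°).
Geostrophic balance: in the Northern Hemisphere the Coriolis force deflects motion to the right, so the geostrophic wind blows 90° to the right of the pressure-gradient force (low pressure on the left).
Rotating 000° by 90° clockwise gives 090° — the wind blows toward the east.

090°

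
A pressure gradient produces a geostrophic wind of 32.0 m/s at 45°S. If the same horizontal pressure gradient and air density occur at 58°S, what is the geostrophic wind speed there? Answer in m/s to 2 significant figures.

27 m/s

With the same pressure gradient and density, V_g ∝ 1/f ∝ 1/sin φ.
V₂ = V₁ · sin φ₁ / sin φ₂ = 32.0 × sin 45° / sin 58°
V₂ = 32.0 × 0.7071/0.8480 = 27 m/s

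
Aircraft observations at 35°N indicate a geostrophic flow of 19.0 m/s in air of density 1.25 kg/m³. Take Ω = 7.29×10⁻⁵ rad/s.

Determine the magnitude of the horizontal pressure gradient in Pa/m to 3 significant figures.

Coriolis parameter at 35°N:
f = 2Ω sin φ = 2 × 7.29×10⁻⁵ × sin 35° = 8.36×10⁻⁵ s⁻¹
Geostrophic balance rearranged: |∂P/∂n| = f ρ V_g
|∂P/∂n| = 8.36×10⁻⁵ × 1.25 × 19.0 = 1.99×10⁻³ Pa/m

1.99×10⁻³ Pa/m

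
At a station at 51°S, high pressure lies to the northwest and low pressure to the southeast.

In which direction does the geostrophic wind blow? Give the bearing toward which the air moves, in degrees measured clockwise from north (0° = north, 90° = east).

The pressure-gradient force points toward the southeast (bearing 135°).
Geostrophic balance: in the Southern Hemisphere the Coriolis force deflects motion to the left, so the geostrophic wind blows 90° to the left of the pressure-gradient force (low pressure on the right).
Rotating 135° by 90° counterclockwise gives 045° — the wind blows toward the northeast.

045°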